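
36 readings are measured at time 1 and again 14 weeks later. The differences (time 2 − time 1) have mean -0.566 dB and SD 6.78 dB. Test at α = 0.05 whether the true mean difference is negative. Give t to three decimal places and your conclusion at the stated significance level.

H0: μ_d = 0; H1: μ_d < 0 (paired t-test on the differences, left-tailed).
t = d̄/(s_d/√n) = -0.566/(6.78/√36) = -0.501
df = n − 1 = 35
p-value = P(T ≤ -0.501) ≈ 0.310
Since p ≈ 0.310 > α = 0.05, fail to reject H0; the evidence is not statistically significant.

t = -0.501; fail to reject H0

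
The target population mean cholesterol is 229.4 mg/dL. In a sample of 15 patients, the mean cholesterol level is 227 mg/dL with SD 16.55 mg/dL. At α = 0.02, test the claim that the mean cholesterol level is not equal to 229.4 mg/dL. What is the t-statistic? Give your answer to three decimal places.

H0: μ = 229.4; H1: μ ≠ 229.4 (one-sample t-test, two-sided).
t = (x̄ − μ₀)/(s/√n) = (227 − 229.4)/(16.55/√15) = -0.562
df = n − 1 = 14
Two-sided p-value ≈ 0.5832
Since p ≈ 0.5832 > α = 0.02, fail to reject H0; the data do not provide sufficient evidence against H0.

-0.562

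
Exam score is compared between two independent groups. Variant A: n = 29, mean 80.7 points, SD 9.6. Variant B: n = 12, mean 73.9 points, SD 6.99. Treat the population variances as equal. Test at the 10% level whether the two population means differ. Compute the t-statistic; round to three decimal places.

Let group 1 = variant A, group 2 = variant B. H0: μ_1 = μ_2; H1: μ_1 ≠ μ_2 (two-sample pooled-variance t-test, two-sided).
s_p² = [(29−1)·9.6² + (12−1)·6.99²]/(29+12−2) = 79.9472
t = (80.7 − 73.9)/√[79.9472·(1/29 + 1/12)] = 2.216
df = n₁ + n₂ − 2 = 39
Two-sided p-value ≈ 0.0326
Since p ≈ 0.0326 < α = 0.1, reject H0; the evidence is statistically significant.

2.216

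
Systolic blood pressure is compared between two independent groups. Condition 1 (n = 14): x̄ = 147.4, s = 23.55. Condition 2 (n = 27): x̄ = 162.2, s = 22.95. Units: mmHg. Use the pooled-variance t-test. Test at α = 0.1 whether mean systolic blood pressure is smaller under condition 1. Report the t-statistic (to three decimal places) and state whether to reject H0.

Let group 1 = condition 1, group 2 = condition 2. H0: μ_1 = μ_2; H1: μ_1 < μ_2 (two-sample pooled-variance t-test, left-tailed).
s_p² = [(14−1)·23.55² + (27−1)·22.95²]/(14+27−2) = 536.002
t = (147.4 − 162.2)/√[536.002·(1/14 + 1/27)] = -1.941
df = n₁ + n₂ − 2 = 39
p-value = P(T ≤ -1.941) ≈ 0.030
Since p ≈ 0.030 < α = 0.1, reject H0; the data support H1.

t = -1.941; reject H0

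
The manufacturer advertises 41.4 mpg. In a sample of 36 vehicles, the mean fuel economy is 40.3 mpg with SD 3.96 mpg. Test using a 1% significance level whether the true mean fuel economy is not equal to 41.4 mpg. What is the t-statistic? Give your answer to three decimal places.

-1.667

H0: μ = 41.4; H1: μ ≠ 41.4 (one-sample t-test, two-sided).
t = (x̄ − μ₀)/(s/√n) = (40.3 − 41.4)/(3.96/√36) = -1.667
df = n − 1 = 35
Two-sided p-value ≈ 0.105
Since p ≈ 0.105 > α = 0.01, fail to reject H0; the evidence is not statistically significant.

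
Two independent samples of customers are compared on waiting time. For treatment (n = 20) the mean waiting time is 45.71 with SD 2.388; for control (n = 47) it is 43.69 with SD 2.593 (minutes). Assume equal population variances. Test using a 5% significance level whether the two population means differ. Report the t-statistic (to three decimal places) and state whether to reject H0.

t = 2.985; reject H0

Let group 1 = treatment, group 2 = control. H0: μ_1 = μ_2; H1: μ_1 ≠ μ_2 (two-sample pooled-variance t-test, two-sided).
s_p² = [(20−1)·2.388² + (47−1)·2.593²]/(20+47−2) = 6.42517
t = (45.71 − 43.69)/√[6.42517·(1/20 + 1/47)] = 2.985
df = n₁ + n₂ − 2 = 65
Two-sided p-value ≈ 0.004
Since p ≈ 0.004 < α = 0.05, reject H0; the data support H1.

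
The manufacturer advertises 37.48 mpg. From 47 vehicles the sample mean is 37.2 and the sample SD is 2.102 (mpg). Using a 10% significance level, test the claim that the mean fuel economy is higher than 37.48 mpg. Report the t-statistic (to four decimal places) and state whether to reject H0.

t = -0.9132; fail to reject H0

H0: μ = 37.48; H1: μ > 37.48 (one-sample t-test, right-tailed).
t = (x̄ − μ₀)/(s/√n) = (37.2 − 37.48)/(2.102/√47) = -0.9132
df = n − 1 = 46
p-value = P(T ≥ -0.9132) ≈ 0.817
Since p ≈ 0.817 > α = 0.1, fail to reject H0; the data do not provide sufficient evidence against H0.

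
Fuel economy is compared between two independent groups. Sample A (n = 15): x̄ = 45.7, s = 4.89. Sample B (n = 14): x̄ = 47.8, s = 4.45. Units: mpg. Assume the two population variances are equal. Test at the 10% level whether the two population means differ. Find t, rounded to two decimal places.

-1.21

Let group 1 = sample A, group 2 = sample B. H0: μ_1 = μ_2; H1: μ_1 ≠ μ_2 (two-sample pooled-variance t-test, two-sided).
s_p² = [(15−1)·4.89² + (14−1)·4.45²]/(15+14−2) = 21.9334
t = (45.7 − 47.8)/√[21.9334·(1/15 + 1/14)] = -1.21
df = n₁ + n₂ − 2 = 27
Two-sided p-value ≈ 0.238
Since p ≈ 0.238 > α = 0.1, fail to reject H0; the evidence is not statistically significant.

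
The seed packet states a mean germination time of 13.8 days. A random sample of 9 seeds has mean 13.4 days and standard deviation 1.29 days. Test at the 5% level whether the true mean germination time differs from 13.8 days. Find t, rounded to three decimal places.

-0.930

H0: μ = 13.8; H1: μ ≠ 13.8 (one-sample t-test, two-sided).
t = (x̄ − μ₀)/(s/√n) = (13.4 − 13.8)/(1.29/√9) = -0.930
df = n − 1 = 8
Two-sided p-value ≈ 0.379
Since p ≈ 0.379 > α = 0.05, fail to reject H0; the data do not provide sufficient evidence against H0.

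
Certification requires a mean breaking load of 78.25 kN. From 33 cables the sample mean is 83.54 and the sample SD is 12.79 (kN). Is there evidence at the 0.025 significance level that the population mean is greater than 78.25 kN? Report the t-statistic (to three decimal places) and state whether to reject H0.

H0: μ = 78.25; H1: μ > 78.25 (one-sample t-test, right-tailed).
t = (x̄ − μ₀)/(s/√n) = (83.54 − 78.25)/(12.79/√33) = 2.376
df = n − 1 = 32
p-value = P(T ≥ 2.376) ≈ 0.0118
Since p ≈ 0.0118 < α = 0.025, reject H0; the data support H1.

t = 2.376; reject H0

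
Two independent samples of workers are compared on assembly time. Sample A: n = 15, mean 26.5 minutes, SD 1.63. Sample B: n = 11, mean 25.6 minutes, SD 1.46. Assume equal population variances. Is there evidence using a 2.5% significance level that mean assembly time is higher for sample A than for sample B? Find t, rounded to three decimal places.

1.452

Let group 1 = sample A, group 2 = sample B. H0: μ_1 = μ_2; H1: μ_1 > μ_2 (two-sample pooled-variance t-test, right-tailed).
s_p² = [(15−1)·1.63² + (11−1)·1.46²]/(15+11−2) = 2.43802
t = (26.5 − 25.6)/√[2.43802·(1/15 + 1/11)] = 1.452
df = n₁ + n₂ − 2 = 24
p-value = P(T ≥ 1.452) ≈ 0.080
Since p ≈ 0.080 > α = 0.025, fail to reject H0; the data do not provide sufficient evidence against H0.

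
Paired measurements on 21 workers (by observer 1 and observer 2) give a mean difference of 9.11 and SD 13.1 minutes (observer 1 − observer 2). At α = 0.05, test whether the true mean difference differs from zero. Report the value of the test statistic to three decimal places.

H0: μ_d = 0; H1: μ_d ≠ 0 (paired t-test on the differences, two-sided).
t = d̄/(s_d/√n) = 9.11/(13.1/√21) = 3.187
df = n − 1 = 20
Two-sided p-value ≈ 0.0046
Since p ≈ 0.0046 < α = 0.05, reject H0; the data support H1.

3.187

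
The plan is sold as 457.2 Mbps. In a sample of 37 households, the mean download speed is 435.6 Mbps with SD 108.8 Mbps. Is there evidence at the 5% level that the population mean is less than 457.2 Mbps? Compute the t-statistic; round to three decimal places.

-1.208

H0: μ = 457.2; H1: μ < 457.2 (one-sample t-test, left-tailed).
t = (x̄ − μ₀)/(s/√n) = (435.6 − 457.2)/(108.8/√37) = -1.208
df = n − 1 = 36
p-value = P(T ≤ -1.208) ≈ 0.118
Since p ≈ 0.118 > α = 0.05, fail to reject H0; the evidence is not statistically significant.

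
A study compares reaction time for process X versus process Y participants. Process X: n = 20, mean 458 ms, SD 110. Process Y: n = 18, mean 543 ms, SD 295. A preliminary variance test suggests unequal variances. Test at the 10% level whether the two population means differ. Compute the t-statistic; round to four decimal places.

Let group 1 = process X, group 2 = process Y. H0: μ_1 = μ_2; H1: μ_1 ≠ μ_2 (Welch's two-sample t-test, two-sided).
t = (x̄_1 − x̄_2)/√(s_1²/n_1 + s_2²/n_2) = (458 − 543)/√(110²/20 + 295²/18) = -1.1525
Welch–Satterthwaite df ≈ 21.22
Two-sided p-value ≈ 0.262
Since p ≈ 0.262 > α = 0.1, fail to reject H0; the data do not provide sufficient evidence against H0.

-1.1525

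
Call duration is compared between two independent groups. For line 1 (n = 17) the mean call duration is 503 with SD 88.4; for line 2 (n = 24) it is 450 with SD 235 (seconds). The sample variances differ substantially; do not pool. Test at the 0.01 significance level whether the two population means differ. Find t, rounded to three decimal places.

1.009

Let group 1 = line 1, group 2 = line 2. H0: μ_1 = μ_2; H1: μ_1 ≠ μ_2 (Welch's two-sample t-test, two-sided).
t = (x̄_1 − x̄_2)/√(s_1²/n_1 + s_2²/n_2) = (503 − 450)/√(88.4²/17 + 235²/24) = 1.009
Welch–Satterthwaite df ≈ 31.31
Two-sided p-value ≈ 0.3208
Since p ≈ 0.3208 > α = 0.01, fail to reject H0; the data do not provide sufficient evidence against H0.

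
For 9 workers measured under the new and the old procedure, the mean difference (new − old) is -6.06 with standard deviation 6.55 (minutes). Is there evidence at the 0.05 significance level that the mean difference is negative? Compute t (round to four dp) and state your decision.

H0: μ_d = 0; H1: μ_d < 0 (paired t-test on the differences, left-tailed).
t = d̄/(s_d/√n) = -6.06/(6.55/√9) = -2.7756
df = n − 1 = 8
p-value = P(T ≤ -2.7756) ≈ 0.012
Since p ≈ 0.012 < α = 0.05, reject H0; the data support H1.

t = -2.7756; reject H0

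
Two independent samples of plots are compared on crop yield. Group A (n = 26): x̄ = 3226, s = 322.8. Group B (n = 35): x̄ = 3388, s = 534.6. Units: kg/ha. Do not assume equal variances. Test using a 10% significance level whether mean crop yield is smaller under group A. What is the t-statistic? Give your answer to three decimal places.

-1.468

Let group 1 = group A, group 2 = group B. H0: μ_1 = μ_2; H1: μ_1 < μ_2 (Welch's two-sample t-test, left-tailed).
t = (x̄_1 − x̄_2)/√(s_1²/n_1 + s_2²/n_2) = (3226 − 3388)/√(322.8²/26 + 534.6²/35) = -1.468
Welch–Satterthwaite df ≈ 56.92
p-value = P(T ≤ -1.468) ≈ 0.0738
Since p ≈ 0.0738 < α = 0.1, reject H0; the data support H1.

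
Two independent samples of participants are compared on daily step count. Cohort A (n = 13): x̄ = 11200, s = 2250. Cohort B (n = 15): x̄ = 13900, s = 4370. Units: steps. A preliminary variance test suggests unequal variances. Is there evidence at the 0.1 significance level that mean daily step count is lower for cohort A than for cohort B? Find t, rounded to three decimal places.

-2.094

Let group 1 = cohort A, group 2 = cohort B. H0: μ_1 = μ_2; H1: μ_1 < μ_2 (Welch's two-sample t-test, left-tailed).
t = (x̄_1 − x̄_2)/√(s_1²/n_1 + s_2²/n_2) = (11200 − 13900)/√(2250²/13 + 4370²/15) = -2.094
Welch–Satterthwaite df ≈ 21.52
p-value = P(T ≤ -2.094) ≈ 0.024
Since p ≈ 0.024 < α = 0.1, reject H0; the data support H1.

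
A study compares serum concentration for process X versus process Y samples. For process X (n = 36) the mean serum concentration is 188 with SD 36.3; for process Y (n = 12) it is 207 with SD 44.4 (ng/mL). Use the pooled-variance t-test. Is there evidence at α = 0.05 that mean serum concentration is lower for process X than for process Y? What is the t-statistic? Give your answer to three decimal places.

-1.485

Let group 1 = process X, group 2 = process Y. H0: μ_1 = μ_2; H1: μ_1 < μ_2 (two-sample pooled-variance t-test, left-tailed).
s_p² = [(36−1)·36.3² + (12−1)·44.4²]/(36+12−2) = 1474
t = (188 − 207)/√[1474·(1/36 + 1/12)] = -1.485
df = n₁ + n₂ − 2 = 46
p-value = P(T ≤ -1.485) ≈ 0.0722
Since p ≈ 0.0722 > α = 0.05, fail to reject H0; the data do not provide sufficient evidence against H0.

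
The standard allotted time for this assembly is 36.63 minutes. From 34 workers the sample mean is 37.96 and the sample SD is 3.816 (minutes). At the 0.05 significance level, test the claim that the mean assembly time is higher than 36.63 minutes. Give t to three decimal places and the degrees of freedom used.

t = 2.032, df = 33

H0: μ = 36.63; H1: μ > 36.63 (one-sample t-test, right-tailed).
t = (x̄ − μ₀)/(s/√n) = (37.96 − 36.63)/(3.816/√34) = 2.032
df = n − 1 = 33
p-value = P(T ≥ 2.032) ≈ 0.025
Since p ≈ 0.025 < α = 0.05, reject H0; the evidence is statistically significant.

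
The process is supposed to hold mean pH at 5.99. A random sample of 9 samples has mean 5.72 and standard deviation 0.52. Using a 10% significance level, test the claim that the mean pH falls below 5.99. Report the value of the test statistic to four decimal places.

-1.5577

H0: μ = 5.99; H1: μ < 5.99 (one-sample t-test, left-tailed).
t = (x̄ − μ₀)/(s/√n) = (5.72 − 5.99)/(0.52/√9) = -1.5577
df = n − 1 = 8
p-value = P(T ≤ -1.5577) ≈ 0.0790
Since p ≈ 0.0790 < α = 0.1, reject H0; the data support H1.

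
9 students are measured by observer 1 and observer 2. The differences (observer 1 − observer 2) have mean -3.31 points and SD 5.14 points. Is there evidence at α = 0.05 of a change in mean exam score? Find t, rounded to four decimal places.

-1.9319

H0: μ_d = 0; H1: μ_d ≠ 0 (paired t-test on the differences, two-sided).
t = d̄/(s_d/√n) = -3.31/(5.14/√9) = -1.9319
df = n − 1 = 8
Two-sided p-value ≈ 0.0895
Since p ≈ 0.0895 > α = 0.05, fail to reject H0; the data do not provide sufficient evidence against H0.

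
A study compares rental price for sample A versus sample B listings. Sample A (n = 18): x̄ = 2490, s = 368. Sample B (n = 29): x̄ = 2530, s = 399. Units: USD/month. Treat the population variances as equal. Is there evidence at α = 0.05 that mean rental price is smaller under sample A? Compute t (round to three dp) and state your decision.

t = -0.344; fail to reject H0

Let group 1 = sample A, group 2 = sample B. H0: μ_1 = μ_2; H1: μ_1 < μ_2 (two-sample pooled-variance t-test, left-tailed).
s_p² = [(18−1)·368² + (29−1)·399²]/(18+29−2) = 150219
t = (2490 − 2530)/√[150219·(1/18 + 1/29)] = -0.344
df = n₁ + n₂ − 2 = 45
p-value = P(T ≤ -0.344) ≈ 0.3662
Since p ≈ 0.3662 > α = 0.05, fail to reject H0; the evidence is not statistically significant.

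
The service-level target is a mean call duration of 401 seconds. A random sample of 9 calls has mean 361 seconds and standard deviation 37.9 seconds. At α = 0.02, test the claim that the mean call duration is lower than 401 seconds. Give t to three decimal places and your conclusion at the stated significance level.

t = -3.166; reject H0

H0: μ = 401; H1: μ < 401 (one-sample t-test, left-tailed).
t = (x̄ − μ₀)/(s/√n) = (361 − 401)/(37.9/√9) = -3.166
df = n − 1 = 8
p-value = P(T ≤ -3.166) ≈ 0.0066
Since p ≈ 0.0066 < α = 0.02, reject H0; the evidence is statistically significant.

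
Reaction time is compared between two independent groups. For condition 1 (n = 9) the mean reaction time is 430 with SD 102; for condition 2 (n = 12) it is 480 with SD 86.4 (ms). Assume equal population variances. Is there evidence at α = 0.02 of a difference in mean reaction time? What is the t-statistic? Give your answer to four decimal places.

Let group 1 = condition 1, group 2 = condition 2. H0: μ_1 = μ_2; H1: μ_1 ≠ μ_2 (two-sample pooled-variance t-test, two-sided).
s_p² = [(9−1)·102² + (12−1)·86.4²]/(9+12−2) = 8702.45
t = (430 − 480)/√[8702.45·(1/9 + 1/12)] = -1.2155
df = n₁ + n₂ − 2 = 19
Two-sided p-value ≈ 0.239
Since p ≈ 0.239 > α = 0.02, fail to reject H0; the data do not provide sufficient evidence against H0.

-1.2155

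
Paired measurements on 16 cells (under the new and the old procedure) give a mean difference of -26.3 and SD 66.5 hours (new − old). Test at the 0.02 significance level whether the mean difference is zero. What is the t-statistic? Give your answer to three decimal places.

-1.582

H0: μ_d = 0; H1: μ_d ≠ 0 (paired t-test on the differences, two-sided).
t = d̄/(s_d/√n) = -26.3/(66.5/√16) = -1.582
df = n − 1 = 15
Two-sided p-value ≈ 0.135
Since p ≈ 0.135 > α = 0.02, fail to reject H0; the evidence is not statistically significant.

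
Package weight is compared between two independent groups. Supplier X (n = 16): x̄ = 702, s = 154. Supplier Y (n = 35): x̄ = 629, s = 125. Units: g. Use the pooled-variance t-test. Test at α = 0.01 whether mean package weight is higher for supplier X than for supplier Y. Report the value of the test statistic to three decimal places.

Let group 1 = supplier X, group 2 = supplier Y. H0: μ_1 = μ_2; H1: μ_1 > μ_2 (two-sample pooled-variance t-test, right-tailed).
s_p² = [(16−1)·154² + (35−1)·125²]/(16+35−2) = 18101.8
t = (702 − 629)/√[18101.8·(1/16 + 1/35)] = 1.798
df = n₁ + n₂ − 2 = 49
p-value = P(T ≥ 1.798) ≈ 0.0392
Since p ≈ 0.0392 > α = 0.01, fail to reject H0; the data do not provide sufficient evidence against H0.

1.798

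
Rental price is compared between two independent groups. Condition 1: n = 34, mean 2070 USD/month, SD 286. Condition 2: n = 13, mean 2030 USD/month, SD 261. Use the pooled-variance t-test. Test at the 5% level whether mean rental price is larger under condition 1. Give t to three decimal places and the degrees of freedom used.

Let group 1 = condition 1, group 2 = condition 2. H0: μ_1 = μ_2; H1: μ_1 > μ_2 (two-sample pooled-variance t-test, right-tailed).
s_p² = [(34−1)·286² + (13−1)·261²]/(34+13−2) = 78149.3
t = (2070 − 2030)/√[78149.3·(1/34 + 1/13)] = 0.439
df = n₁ + n₂ − 2 = 45
p-value = P(T ≥ 0.439) ≈ 0.3315
Since p ≈ 0.3315 > α = 0.05, fail to reject H0; the data do not provide sufficient evidence against H0.

t = 0.439, df = 45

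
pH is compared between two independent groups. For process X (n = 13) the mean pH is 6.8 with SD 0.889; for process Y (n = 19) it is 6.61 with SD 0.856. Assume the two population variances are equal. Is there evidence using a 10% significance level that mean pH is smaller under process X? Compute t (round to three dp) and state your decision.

Let group 1 = process X, group 2 = process Y. H0: μ_1 = μ_2; H1: μ_1 < μ_2 (two-sample pooled-variance t-test, left-tailed).
s_p² = [(13−1)·0.889² + (19−1)·0.856²]/(13+19−2) = 0.75577
t = (6.8 − 6.61)/√[0.75577·(1/13 + 1/19)] = 0.607
df = n₁ + n₂ − 2 = 30
p-value = P(T ≤ 0.607) ≈ 0.7259
Since p ≈ 0.7259 > α = 0.1, fail to reject H0; the evidence is not statistically significant.

t = 0.607; fail to reject H0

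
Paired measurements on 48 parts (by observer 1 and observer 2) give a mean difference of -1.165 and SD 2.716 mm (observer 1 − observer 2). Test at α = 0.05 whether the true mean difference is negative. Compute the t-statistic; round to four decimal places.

-2.9718

H0: μ_d = 0; H1: μ_d < 0 (paired t-test on the differences, left-tailed).
t = d̄/(s_d/√n) = -1.165/(2.716/√48) = -2.9718
df = n − 1 = 47
p-value = P(T ≤ -2.9718) ≈ 0.002
Since p ≈ 0.002 < α = 0.05, reject H0; the data support H1.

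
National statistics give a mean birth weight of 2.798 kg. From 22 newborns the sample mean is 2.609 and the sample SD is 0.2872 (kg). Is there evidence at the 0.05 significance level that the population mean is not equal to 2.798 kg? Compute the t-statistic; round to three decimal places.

H0: μ = 2.798; H1: μ ≠ 2.798 (one-sample t-test, two-sided).
t = (x̄ − μ₀)/(s/√n) = (2.609 − 2.798)/(0.2872/√22) = -3.087
df = n − 1 = 21
Two-sided p-value ≈ 0.0056
Since p ≈ 0.0056 < α = 0.05, reject H0; the data support H1.

-3.087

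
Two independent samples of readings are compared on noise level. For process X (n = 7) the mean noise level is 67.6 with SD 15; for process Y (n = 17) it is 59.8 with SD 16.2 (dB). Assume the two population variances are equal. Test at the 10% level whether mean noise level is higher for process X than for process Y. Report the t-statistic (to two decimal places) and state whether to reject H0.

t = 1.09; fail to reject H0

Let group 1 = process X, group 2 = process Y. H0: μ_1 = μ_2; H1: μ_1 > μ_2 (two-sample pooled-variance t-test, right-tailed).
s_p² = [(7−1)·15² + (17−1)·16.2²]/(7+17−2) = 252.229
t = (67.6 − 59.8)/√[252.229·(1/7 + 1/17)] = 1.09
df = n₁ + n₂ − 2 = 22
p-value = P(T ≥ 1.09) ≈ 0.1430
Since p ≈ 0.1430 > α = 0.1, fail to reject H0; the evidence is not statistically significant.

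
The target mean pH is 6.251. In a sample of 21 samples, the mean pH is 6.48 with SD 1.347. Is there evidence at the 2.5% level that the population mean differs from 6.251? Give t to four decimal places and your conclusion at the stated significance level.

H0: μ = 6.251; H1: μ ≠ 6.251 (one-sample t-test, two-sided).
t = (x̄ − μ₀)/(s/√n) = (6.48 − 6.251)/(1.347/√21) = 0.7791
df = n − 1 = 20
Two-sided p-value ≈ 0.445
Since p ≈ 0.445 > α = 0.025, fail to reject H0; the data do not provide sufficient evidence against H0.

t = 0.7791; fail to reject H0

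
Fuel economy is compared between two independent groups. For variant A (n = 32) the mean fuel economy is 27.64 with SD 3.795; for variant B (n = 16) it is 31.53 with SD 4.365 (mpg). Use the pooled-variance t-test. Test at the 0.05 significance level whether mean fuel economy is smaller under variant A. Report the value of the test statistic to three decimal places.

Let group 1 = variant A, group 2 = variant B. H0: μ_1 = μ_2; H1: μ_1 < μ_2 (two-sample pooled-variance t-test, left-tailed).
s_p² = [(32−1)·3.795² + (16−1)·4.365²]/(32+16−2) = 15.9187
t = (27.64 − 31.53)/√[15.9187·(1/32 + 1/16)] = -3.184
df = n₁ + n₂ − 2 = 46
p-value = P(T ≤ -3.184) ≈ 0.001
Since p ≈ 0.001 < α = 0.05, reject H0; the data support H1.

-3.184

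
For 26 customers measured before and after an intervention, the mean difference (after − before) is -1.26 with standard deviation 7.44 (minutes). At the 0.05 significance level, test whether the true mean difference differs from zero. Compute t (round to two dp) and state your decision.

t = -0.86; fail to reject H0

H0: μ_d = 0; H1: μ_d ≠ 0 (paired t-test on the differences, two-sided).
t = d̄/(s_d/√n) = -1.26/(7.44/√26) = -0.86
df = n − 1 = 25
Two-sided p-value ≈ 0.396
Since p ≈ 0.396 > α = 0.05, fail to reject H0; the data do not provide sufficient evidence against H0.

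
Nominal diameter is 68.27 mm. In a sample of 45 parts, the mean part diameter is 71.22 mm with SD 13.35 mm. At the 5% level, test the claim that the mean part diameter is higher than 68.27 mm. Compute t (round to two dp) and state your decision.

t = 1.48; fail to reject H0

H0: μ = 68.27; H1: μ > 68.27 (one-sample t-test, right-tailed).
t = (x̄ − μ₀)/(s/√n) = (71.22 − 68.27)/(13.35/√45) = 1.48
df = n − 1 = 44
p-value = P(T ≥ 1.48) ≈ 0.0727
Since p ≈ 0.0727 > α = 0.05, fail to reject H0; the data do not provide sufficient evidence against H0.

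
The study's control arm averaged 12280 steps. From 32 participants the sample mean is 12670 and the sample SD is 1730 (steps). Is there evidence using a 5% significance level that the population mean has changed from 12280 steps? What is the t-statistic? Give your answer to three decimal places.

H0: μ = 12280; H1: μ ≠ 12280 (one-sample t-test, two-sided).
t = (x̄ − μ₀)/(s/√n) = (12670 − 12280)/(1730/√32) = 1.275
df = n − 1 = 31
Two-sided p-value ≈ 0.212
Since p ≈ 0.212 > α = 0.05, fail to reject H0; the evidence is not statistically significant.

1.275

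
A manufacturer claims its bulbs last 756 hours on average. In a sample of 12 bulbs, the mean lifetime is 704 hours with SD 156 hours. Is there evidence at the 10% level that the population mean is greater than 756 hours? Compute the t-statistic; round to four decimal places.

-1.1547

H0: μ = 756; H1: μ > 756 (one-sample t-test, right-tailed).
t = (x̄ − μ₀)/(s/√n) = (704 − 756)/(156/√12) = -1.1547
df = n − 1 = 11
p-value = P(T ≥ -1.1547) ≈ 0.8637
Since p ≈ 0.8637 > α = 0.1, fail to reject H0; the evidence is not statistically significant.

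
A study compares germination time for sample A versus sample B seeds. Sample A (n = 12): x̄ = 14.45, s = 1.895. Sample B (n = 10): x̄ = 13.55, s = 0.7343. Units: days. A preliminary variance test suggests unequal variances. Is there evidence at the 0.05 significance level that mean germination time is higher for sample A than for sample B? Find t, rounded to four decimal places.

Let group 1 = sample A, group 2 = sample B. H0: μ_1 = μ_2; H1: μ_1 > μ_2 (Welch's two-sample t-test, right-tailed).
t = (x̄_1 − x̄_2)/√(s_1²/n_1 + s_2²/n_2) = (14.45 − 13.55)/√(1.895²/12 + 0.7343²/10) = 1.5144
Welch–Satterthwaite df ≈ 14.74
p-value = P(T ≥ 1.5144) ≈ 0.076
Since p ≈ 0.076 > α = 0.05, fail to reject H0; the data do not provide sufficient evidence against H0.

1.5144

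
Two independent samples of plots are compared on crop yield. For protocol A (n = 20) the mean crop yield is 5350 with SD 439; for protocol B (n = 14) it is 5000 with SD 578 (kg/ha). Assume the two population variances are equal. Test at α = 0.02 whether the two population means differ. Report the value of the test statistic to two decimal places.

Let group 1 = protocol A, group 2 = protocol B. H0: μ_1 = μ_2; H1: μ_1 ≠ μ_2 (two-sample pooled-variance t-test, two-sided).
s_p² = [(20−1)·439² + (14−1)·578²]/(20+14−2) = 250150
t = (5350 − 5000)/√[250150·(1/20 + 1/14)] = 2.01
df = n₁ + n₂ − 2 = 32
Two-sided p-value ≈ 0.0531
Since p ≈ 0.0531 > α = 0.02, fail to reject H0; the data do not provide sufficient evidence against H0.

2.01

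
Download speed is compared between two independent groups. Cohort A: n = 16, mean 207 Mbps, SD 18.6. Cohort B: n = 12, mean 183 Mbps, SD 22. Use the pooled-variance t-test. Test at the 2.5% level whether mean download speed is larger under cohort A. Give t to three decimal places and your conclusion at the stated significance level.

Let group 1 = cohort A, group 2 = cohort B. H0: μ_1 = μ_2; H1: μ_1 > μ_2 (two-sample pooled-variance t-test, right-tailed).
s_p² = [(16−1)·18.6² + (12−1)·22²]/(16+12−2) = 404.362
t = (207 − 183)/√[404.362·(1/16 + 1/12)] = 3.125
df = n₁ + n₂ − 2 = 26
p-value = P(T ≥ 3.125) ≈ 0.0022
Since p ≈ 0.0022 < α = 0.025, reject H0; the data support H1.

t = 3.125; reject H0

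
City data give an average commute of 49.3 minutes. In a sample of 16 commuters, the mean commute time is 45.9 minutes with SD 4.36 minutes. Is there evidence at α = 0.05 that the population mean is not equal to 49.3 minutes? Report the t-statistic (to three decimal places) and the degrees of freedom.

H0: μ = 49.3; H1: μ ≠ 49.3 (one-sample t-test, two-sided).
t = (x̄ − μ₀)/(s/√n) = (45.9 − 49.3)/(4.36/√16) = -3.119
df = n − 1 = 15
Two-sided p-value ≈ 0.0070
Since p ≈ 0.0070 < α = 0.05, reject H0; the data support H1.

t = -3.119, df = 15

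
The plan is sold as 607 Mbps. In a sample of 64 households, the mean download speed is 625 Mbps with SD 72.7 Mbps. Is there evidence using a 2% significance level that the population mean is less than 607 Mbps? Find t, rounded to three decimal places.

H0: μ = 607; H1: μ < 607 (one-sample t-test, left-tailed).
t = (x̄ − μ₀)/(s/√n) = (625 − 607)/(72.7/√64) = 1.981
df = n − 1 = 63
p-value = P(T ≤ 1.981) ≈ 0.974
Since p ≈ 0.974 > α = 0.02, fail to reject H0; the data do not provide sufficient evidence against H0.

1.981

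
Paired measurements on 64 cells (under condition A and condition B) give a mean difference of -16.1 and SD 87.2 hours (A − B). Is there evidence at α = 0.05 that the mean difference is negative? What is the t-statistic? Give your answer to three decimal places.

H0: μ_d = 0; H1: μ_d < 0 (paired t-test on the differences, left-tailed).
t = d̄/(s_d/√n) = -16.1/(87.2/√64) = -1.477
df = n − 1 = 63
p-value = P(T ≤ -1.477) ≈ 0.072
Since p ≈ 0.072 > α = 0.05, fail to reject H0; the evidence is not statistically significant.

-1.477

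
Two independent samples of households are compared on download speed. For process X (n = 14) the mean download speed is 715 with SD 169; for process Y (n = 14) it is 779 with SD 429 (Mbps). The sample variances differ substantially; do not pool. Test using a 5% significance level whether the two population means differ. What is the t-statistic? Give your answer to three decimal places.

-0.519

Let group 1 = process X, group 2 = process Y. H0: μ_1 = μ_2; H1: μ_1 ≠ μ_2 (Welch's two-sample t-test, two-sided).
t = (x̄_1 − x̄_2)/√(s_1²/n_1 + s_2²/n_2) = (715 − 779)/√(169²/14 + 429²/14) = -0.519
Welch–Satterthwaite df ≈ 16.94
Two-sided p-value ≈ 0.610
Since p ≈ 0.610 > α = 0.05, fail to reject H0; the evidence is not statistically significant.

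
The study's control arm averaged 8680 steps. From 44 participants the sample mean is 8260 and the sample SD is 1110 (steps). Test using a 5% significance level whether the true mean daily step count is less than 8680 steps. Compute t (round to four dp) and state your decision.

H0: μ = 8680; H1: μ < 8680 (one-sample t-test, left-tailed).
t = (x̄ − μ₀)/(s/√n) = (8260 − 8680)/(1110/√44) = -2.5099
df = n − 1 = 43
p-value = P(T ≤ -2.5099) ≈ 0.008
Since p ≈ 0.008 < α = 0.05, reject H0; the data support H1.

t = -2.5099; reject H0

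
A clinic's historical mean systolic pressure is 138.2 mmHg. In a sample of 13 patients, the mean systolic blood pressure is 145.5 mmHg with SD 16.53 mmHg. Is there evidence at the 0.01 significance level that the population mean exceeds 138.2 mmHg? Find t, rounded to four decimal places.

1.5923

H0: μ = 138.2; H1: μ > 138.2 (one-sample t-test, right-tailed).
t = (x̄ − μ₀)/(s/√n) = (145.5 − 138.2)/(16.53/√13) = 1.5923
df = n − 1 = 12
p-value = P(T ≥ 1.5923) ≈ 0.0687
Since p ≈ 0.0687 > α = 0.01, fail to reject H0; the data do not provide sufficient evidence against H0.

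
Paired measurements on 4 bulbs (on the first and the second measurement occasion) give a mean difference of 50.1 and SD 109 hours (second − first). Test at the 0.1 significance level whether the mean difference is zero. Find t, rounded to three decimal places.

0.919

H0: μ_d = 0; H1: μ_d ≠ 0 (paired t-test on the differences, two-sided).
t = d̄/(s_d/√n) = 50.1/(109/√4) = 0.919
df = n − 1 = 3
Two-sided p-value ≈ 0.426
Since p ≈ 0.426 > α = 0.1, fail to reject H0; the data do not provide sufficient evidence against H0.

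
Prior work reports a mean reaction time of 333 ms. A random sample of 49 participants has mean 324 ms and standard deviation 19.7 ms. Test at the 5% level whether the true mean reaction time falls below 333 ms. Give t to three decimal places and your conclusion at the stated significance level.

t = -3.198; reject H0

H0: μ = 333; H1: μ < 333 (one-sample t-test, left-tailed).
t = (x̄ − μ₀)/(s/√n) = (324 − 333)/(19.7/√49) = -3.198
df = n − 1 = 48
p-value = P(T ≤ -3.198) ≈ 0.0012
Since p ≈ 0.0012 < α = 0.05, reject H0; the data support H1.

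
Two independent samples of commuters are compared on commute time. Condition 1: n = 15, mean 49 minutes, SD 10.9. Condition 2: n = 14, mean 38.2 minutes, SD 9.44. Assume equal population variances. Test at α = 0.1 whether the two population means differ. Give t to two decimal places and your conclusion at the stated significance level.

t = 2.84; reject H0

Let group 1 = condition 1, group 2 = condition 2. H0: μ_1 = μ_2; H1: μ_1 ≠ μ_2 (two-sample pooled-variance t-test, two-sided).
s_p² = [(15−1)·10.9² + (14−1)·9.44²]/(15+14−2) = 104.512
t = (49 − 38.2)/√[104.512·(1/15 + 1/14)] = 2.84
df = n₁ + n₂ − 2 = 27
Two-sided p-value ≈ 0.0084
Since p ≈ 0.0084 < α = 0.1, reject H0; the evidence is statistically significant.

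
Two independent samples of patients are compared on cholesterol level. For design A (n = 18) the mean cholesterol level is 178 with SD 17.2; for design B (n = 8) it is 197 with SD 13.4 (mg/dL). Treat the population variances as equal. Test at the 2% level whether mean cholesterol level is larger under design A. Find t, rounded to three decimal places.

-2.763

Let group 1 = design A, group 2 = design B. H0: μ_1 = μ_2; H1: μ_1 > μ_2 (two-sample pooled-variance t-test, right-tailed).
s_p² = [(18−1)·17.2² + (8−1)·13.4²]/(18+8−2) = 261.925
t = (178 − 197)/√[261.925·(1/18 + 1/8)] = -2.763
df = n₁ + n₂ − 2 = 24
p-value = P(T ≥ -2.763) ≈ 0.9946
Since p ≈ 0.9946 > α = 0.02, fail to reject H0; the data do not provide sufficient evidence against H0.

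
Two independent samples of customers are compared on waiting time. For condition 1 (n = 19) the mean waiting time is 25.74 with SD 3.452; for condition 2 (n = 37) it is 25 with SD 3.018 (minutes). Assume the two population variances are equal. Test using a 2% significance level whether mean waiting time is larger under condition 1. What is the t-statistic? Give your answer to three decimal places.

Let group 1 = condition 1, group 2 = condition 2. H0: μ_1 = μ_2; H1: μ_1 > μ_2 (two-sample pooled-variance t-test, right-tailed).
s_p² = [(19−1)·3.452² + (37−1)·3.018²]/(19+37−2) = 10.0443
t = (25.74 − 25)/√[10.0443·(1/19 + 1/37)] = 0.827
df = n₁ + n₂ − 2 = 54
p-value = P(T ≥ 0.827) ≈ 0.2059
Since p ≈ 0.2059 > α = 0.02, fail to reject H0; the data do not provide sufficient evidence against H0.

0.827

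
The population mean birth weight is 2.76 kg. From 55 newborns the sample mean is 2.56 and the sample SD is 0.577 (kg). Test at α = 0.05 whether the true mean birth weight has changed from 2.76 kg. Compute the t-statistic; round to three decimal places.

-2.571

H0: μ = 2.76; H1: μ ≠ 2.76 (one-sample t-test, two-sided).
t = (x̄ − μ₀)/(s/√n) = (2.56 − 2.76)/(0.577/√55) = -2.571
df = n − 1 = 54
Two-sided p-value ≈ 0.013
Since p ≈ 0.013 < α = 0.05, reject H0; the evidence is statistically significant.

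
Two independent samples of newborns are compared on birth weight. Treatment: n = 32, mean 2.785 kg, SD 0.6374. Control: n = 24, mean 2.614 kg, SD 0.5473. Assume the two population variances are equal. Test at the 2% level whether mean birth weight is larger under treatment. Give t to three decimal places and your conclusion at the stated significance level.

t = 1.054; fail to reject H0

Let group 1 = treatment, group 2 = control. H0: μ_1 = μ_2; H1: μ_1 > μ_2 (two-sample pooled-variance t-test, right-tailed).
s_p² = [(32−1)·0.6374² + (24−1)·0.5473²]/(32+24−2) = 0.360815
t = (2.785 − 2.614)/√[0.360815·(1/32 + 1/24)] = 1.054
df = n₁ + n₂ − 2 = 54
p-value = P(T ≥ 1.054) ≈ 0.148
Since p ≈ 0.148 > α = 0.02, fail to reject H0; the data do not provide sufficient evidence against H0.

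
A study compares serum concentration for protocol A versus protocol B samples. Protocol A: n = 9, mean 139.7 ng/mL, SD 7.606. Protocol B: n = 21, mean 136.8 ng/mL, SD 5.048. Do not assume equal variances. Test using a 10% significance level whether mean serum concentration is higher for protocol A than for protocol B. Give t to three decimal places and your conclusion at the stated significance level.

t = 1.049; fail to reject H0

Let group 1 = protocol A, group 2 = protocol B. H0: μ_1 = μ_2; H1: μ_1 > μ_2 (Welch's two-sample t-test, right-tailed).
t = (x̄_1 − x̄_2)/√(s_1²/n_1 + s_2²/n_2) = (139.7 − 136.8)/√(7.606²/9 + 5.048²/21) = 1.049
Welch–Satterthwaite df ≈ 11.15
p-value = P(T ≥ 1.049) ≈ 0.158
Since p ≈ 0.158 > α = 0.1, fail to reject H0; the evidence is not statistically significant.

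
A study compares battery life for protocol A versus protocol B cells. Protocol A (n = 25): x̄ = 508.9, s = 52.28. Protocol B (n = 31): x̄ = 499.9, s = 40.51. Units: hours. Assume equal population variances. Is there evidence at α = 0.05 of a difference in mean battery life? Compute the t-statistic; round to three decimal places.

0.726

Let group 1 = protocol A, group 2 = protocol B. H0: μ_1 = μ_2; H1: μ_1 ≠ μ_2 (two-sample pooled-variance t-test, two-sided).
s_p² = [(25−1)·52.28² + (31−1)·40.51²]/(25+31−2) = 2126.45
t = (508.9 − 499.9)/√[2126.45·(1/25 + 1/31)] = 0.726
df = n₁ + n₂ − 2 = 54
Two-sided p-value ≈ 0.471
Since p ≈ 0.471 > α = 0.05, fail to reject H0; the evidence is not statistically significant.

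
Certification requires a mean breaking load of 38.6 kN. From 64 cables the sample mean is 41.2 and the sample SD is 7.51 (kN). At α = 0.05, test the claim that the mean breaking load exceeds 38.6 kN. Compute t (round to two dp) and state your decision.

H0: μ = 38.6; H1: μ > 38.6 (one-sample t-test, right-tailed).
t = (x̄ − μ₀)/(s/√n) = (41.2 − 38.6)/(7.51/√64) = 2.77
df = n − 1 = 63
p-value = P(T ≥ 2.77) ≈ 0.0037
Since p ≈ 0.0037 < α = 0.05, reject H0; the evidence is statistically significant.

t = 2.77; reject H0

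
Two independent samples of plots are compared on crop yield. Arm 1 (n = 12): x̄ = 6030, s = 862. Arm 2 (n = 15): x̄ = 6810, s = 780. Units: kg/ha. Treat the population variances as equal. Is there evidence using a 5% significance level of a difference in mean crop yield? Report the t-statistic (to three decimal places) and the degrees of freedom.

t = -2.465, df = 25

Let group 1 = arm 1, group 2 = arm 2. H0: μ_1 = μ_2; H1: μ_1 ≠ μ_2 (two-sample pooled-variance t-test, two-sided).
s_p² = [(12−1)·862² + (15−1)·780²]/(12+15−2) = 667643
t = (6030 − 6810)/√[667643·(1/12 + 1/15)] = -2.465
df = n₁ + n₂ − 2 = 25
Two-sided p-value ≈ 0.0209
Since p ≈ 0.0209 < α = 0.05, reject H0; the data support H1.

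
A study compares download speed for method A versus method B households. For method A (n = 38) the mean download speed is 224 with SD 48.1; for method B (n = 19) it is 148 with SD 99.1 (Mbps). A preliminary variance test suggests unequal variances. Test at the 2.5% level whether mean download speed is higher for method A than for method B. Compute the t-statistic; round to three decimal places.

3.162

Let group 1 = method A, group 2 = method B. H0: μ_1 = μ_2; H1: μ_1 > μ_2 (Welch's two-sample t-test, right-tailed).
t = (x̄_1 − x̄_2)/√(s_1²/n_1 + s_2²/n_2) = (224 − 148)/√(48.1²/38 + 99.1²/19) = 3.162
Welch–Satterthwaite df ≈ 22.34
p-value = P(T ≥ 3.162) ≈ 0.002
Since p ≈ 0.002 < α = 0.025, reject H0; the evidence is statistically significant.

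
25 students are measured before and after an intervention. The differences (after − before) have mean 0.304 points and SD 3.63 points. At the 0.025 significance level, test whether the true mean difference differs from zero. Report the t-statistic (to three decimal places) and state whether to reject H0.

H0: μ_d = 0; H1: μ_d ≠ 0 (paired t-test on the differences, two-sided).
t = d̄/(s_d/√n) = 0.304/(3.63/√25) = 0.419
df = n − 1 = 24
Two-sided p-value ≈ 0.679
Since p ≈ 0.679 > α = 0.025, fail to reject H0; the data do not provide sufficient evidence against H0.

t = 0.419; fail to reject H0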